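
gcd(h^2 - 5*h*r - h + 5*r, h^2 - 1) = h - 1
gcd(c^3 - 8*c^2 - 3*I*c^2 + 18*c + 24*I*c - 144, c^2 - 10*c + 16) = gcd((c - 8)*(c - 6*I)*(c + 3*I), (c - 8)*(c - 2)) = c - 8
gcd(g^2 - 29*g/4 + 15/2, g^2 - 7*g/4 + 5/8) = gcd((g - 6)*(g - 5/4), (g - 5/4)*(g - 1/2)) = g - 5/4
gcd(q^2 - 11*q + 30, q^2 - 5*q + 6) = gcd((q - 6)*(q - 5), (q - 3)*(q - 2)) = 1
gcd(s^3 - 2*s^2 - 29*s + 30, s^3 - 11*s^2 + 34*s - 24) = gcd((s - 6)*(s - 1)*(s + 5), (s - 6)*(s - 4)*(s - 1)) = s^2 - 7*s + 6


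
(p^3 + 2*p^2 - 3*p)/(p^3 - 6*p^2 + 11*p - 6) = p*(p + 3)/(p^2 - 5*p + 6)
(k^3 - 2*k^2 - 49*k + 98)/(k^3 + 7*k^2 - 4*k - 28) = (k - 7)/(k + 2)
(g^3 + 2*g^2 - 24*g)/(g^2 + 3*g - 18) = g*(g - 4)/(g - 3)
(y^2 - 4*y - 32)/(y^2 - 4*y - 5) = (-y^2 + 4*y + 32)/(-y^2 + 4*y + 5)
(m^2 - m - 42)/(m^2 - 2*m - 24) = (-m^2 + m + 42)/(-m^2 + 2*m + 24)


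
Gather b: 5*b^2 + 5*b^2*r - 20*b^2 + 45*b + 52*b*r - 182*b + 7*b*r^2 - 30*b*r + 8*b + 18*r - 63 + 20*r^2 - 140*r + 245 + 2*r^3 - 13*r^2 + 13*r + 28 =b^2*(5*r - 15) + b*(7*r^2 + 22*r - 129) + 2*r^3 + 7*r^2 - 109*r + 210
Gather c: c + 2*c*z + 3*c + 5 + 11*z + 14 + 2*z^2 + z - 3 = c*(2*z + 4) + 2*z^2 + 12*z + 16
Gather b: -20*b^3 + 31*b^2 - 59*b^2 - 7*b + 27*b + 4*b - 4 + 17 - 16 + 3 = -20*b^3 - 28*b^2 + 24*b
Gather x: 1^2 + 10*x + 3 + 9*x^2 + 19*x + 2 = 9*x^2 + 29*x + 6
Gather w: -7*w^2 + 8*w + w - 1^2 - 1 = -7*w^2 + 9*w - 2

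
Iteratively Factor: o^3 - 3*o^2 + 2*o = (o - 1)*(o^2 - 2*o) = (o - 2)*(o - 1)*(o)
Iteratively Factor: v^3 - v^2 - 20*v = (v + 4)*(v^2 - 5*v) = (v - 5)*(v + 4)*(v)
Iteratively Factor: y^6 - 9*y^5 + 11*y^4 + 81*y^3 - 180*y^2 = (y)*(y^5 - 9*y^4 + 11*y^3 + 81*y^2 - 180*y) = y*(y - 3)*(y^4 - 6*y^3 - 7*y^2 + 60*y) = y*(y - 4)*(y - 3)*(y^3 - 2*y^2 - 15*y) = y*(y - 4)*(y - 3)*(y + 3)*(y^2 - 5*y) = y^2*(y - 4)*(y - 3)*(y + 3)*(y - 5)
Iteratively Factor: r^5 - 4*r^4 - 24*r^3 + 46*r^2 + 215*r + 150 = (r + 3)*(r^4 - 7*r^3 - 3*r^2 + 55*r + 50) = (r - 5)*(r + 3)*(r^3 - 2*r^2 - 13*r - 10) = (r - 5)^2*(r + 3)*(r^2 + 3*r + 2) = (r - 5)^2*(r + 2)*(r + 3)*(r + 1)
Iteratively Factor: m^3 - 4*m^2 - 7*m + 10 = (m - 5)*(m^2 + m - 2) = (m - 5)*(m - 1)*(m + 2)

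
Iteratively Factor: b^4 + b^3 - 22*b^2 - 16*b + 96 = (b + 3)*(b^3 - 2*b^2 - 16*b + 32) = (b + 3)*(b + 4)*(b^2 - 6*b + 8) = (b - 4)*(b + 3)*(b + 4)*(b - 2)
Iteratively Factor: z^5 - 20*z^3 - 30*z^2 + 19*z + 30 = (z - 1)*(z^4 + z^3 - 19*z^2 - 49*z - 30) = (z - 1)*(z + 3)*(z^3 - 2*z^2 - 13*z - 10) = (z - 5)*(z - 1)*(z + 3)*(z^2 + 3*z + 2) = (z - 5)*(z - 1)*(z + 1)*(z + 3)*(z + 2)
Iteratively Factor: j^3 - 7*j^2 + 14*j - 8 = (j - 4)*(j^2 - 3*j + 2) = (j - 4)*(j - 2)*(j - 1)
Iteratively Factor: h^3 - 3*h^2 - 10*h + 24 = (h + 3)*(h^2 - 6*h + 8) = (h - 4)*(h + 3)*(h - 2)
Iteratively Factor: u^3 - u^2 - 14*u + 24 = (u - 2)*(u^2 + u - 12) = (u - 3)*(u - 2)*(u + 4)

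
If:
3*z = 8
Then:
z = 8/3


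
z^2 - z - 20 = (z - 5)*(z + 4)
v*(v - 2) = v^2 - 2*v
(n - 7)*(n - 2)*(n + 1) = n^3 - 8*n^2 + 5*n + 14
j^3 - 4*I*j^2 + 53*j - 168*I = (j - 8*I)*(j - 3*I)*(j + 7*I)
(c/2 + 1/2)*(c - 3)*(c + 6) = c^3/2 + 2*c^2 - 15*c/2 - 9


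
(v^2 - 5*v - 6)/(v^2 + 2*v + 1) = (v - 6)/(v + 1)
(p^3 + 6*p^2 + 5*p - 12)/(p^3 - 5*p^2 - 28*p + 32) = (p + 3)/(p - 8)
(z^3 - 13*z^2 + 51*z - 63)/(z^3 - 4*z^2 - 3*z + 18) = (z - 7)/(z + 2)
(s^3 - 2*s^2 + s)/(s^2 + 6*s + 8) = s*(s^2 - 2*s + 1)/(s^2 + 6*s + 8)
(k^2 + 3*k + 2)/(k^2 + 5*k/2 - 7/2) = 2*(k^2 + 3*k + 2)/(2*k^2 + 5*k - 7)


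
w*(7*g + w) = 7*g*w + w^2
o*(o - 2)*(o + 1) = o^3 - o^2 - 2*o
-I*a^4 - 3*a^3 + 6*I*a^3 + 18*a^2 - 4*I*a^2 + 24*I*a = a*(a - 6)*(a - 4*I)*(-I*a + 1)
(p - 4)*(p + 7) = p^2 + 3*p - 28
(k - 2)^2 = k^2 - 4*k + 4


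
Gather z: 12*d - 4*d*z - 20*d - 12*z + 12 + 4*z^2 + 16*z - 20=-8*d + 4*z^2 + z*(4 - 4*d) - 8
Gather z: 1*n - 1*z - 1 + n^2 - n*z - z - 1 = n^2 + n + z*(-n - 2) - 2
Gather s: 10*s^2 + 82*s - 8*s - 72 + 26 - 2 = 10*s^2 + 74*s - 48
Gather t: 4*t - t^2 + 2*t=-t^2 + 6*t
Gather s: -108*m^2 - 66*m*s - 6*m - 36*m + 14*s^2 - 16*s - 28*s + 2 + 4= -108*m^2 - 42*m + 14*s^2 + s*(-66*m - 44) + 6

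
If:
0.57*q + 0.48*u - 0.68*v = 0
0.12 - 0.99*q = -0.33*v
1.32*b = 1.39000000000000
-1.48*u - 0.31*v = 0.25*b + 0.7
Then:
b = 1.05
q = -0.02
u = -0.56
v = -0.41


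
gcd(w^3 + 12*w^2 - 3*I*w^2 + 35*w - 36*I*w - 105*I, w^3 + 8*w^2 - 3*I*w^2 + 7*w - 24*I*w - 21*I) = w^2 + w*(7 - 3*I) - 21*I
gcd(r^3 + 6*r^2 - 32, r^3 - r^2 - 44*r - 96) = r + 4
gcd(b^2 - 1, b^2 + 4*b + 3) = b + 1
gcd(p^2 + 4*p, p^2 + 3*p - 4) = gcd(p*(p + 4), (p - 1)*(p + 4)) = p + 4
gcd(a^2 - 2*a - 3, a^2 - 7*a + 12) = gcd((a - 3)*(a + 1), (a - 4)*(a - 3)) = a - 3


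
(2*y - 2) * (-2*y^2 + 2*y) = -4*y^3 + 8*y^2 - 4*y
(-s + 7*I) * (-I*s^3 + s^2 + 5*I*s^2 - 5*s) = I*s^4 + 6*s^3 - 5*I*s^3 - 30*s^2 + 7*I*s^2 - 35*I*s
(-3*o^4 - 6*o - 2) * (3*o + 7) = -9*o^5 - 21*o^4 - 18*o^2 - 48*o - 14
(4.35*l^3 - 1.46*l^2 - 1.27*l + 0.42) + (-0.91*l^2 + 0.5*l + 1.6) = 4.35*l^3 - 2.37*l^2 - 0.77*l + 2.02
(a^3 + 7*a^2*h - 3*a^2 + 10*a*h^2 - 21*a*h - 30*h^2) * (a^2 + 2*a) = a^5 + 7*a^4*h - a^4 + 10*a^3*h^2 - 7*a^3*h - 6*a^3 - 10*a^2*h^2 - 42*a^2*h - 60*a*h^2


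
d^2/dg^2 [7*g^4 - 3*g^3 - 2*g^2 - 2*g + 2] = 84*g^2 - 18*g - 4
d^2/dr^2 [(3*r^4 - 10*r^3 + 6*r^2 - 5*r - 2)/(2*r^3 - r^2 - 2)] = 2*(7*r^6 - 24*r^5 - 240*r^4 + 215*r^3 - 90*r^2 - 114*r + 28)/(8*r^9 - 12*r^8 + 6*r^7 - 25*r^6 + 24*r^5 - 6*r^4 + 24*r^3 - 12*r^2 - 8)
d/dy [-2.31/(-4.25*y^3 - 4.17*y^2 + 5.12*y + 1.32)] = (-29.4525*y^2 - 19.2654*y + 11.8272)/(4.25*y^3 + 4.17*y^2 - 5.12*y - 1.32)^2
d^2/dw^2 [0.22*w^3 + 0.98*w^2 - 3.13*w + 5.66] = 1.32*w + 1.96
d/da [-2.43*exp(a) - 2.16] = -2.43*exp(a)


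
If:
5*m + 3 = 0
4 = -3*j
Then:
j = -4/3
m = -3/5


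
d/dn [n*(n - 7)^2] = (n - 7)*(3*n - 7)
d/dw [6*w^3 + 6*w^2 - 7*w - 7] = 18*w^2 + 12*w - 7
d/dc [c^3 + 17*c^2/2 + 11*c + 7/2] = 3*c^2 + 17*c + 11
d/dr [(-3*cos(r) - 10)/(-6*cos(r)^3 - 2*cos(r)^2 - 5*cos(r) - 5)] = 4*(36*cos(r)^3 + 186*cos(r)^2 + 40*cos(r) + 35)*sin(r)/(-4*sin(r)^2 + 19*cos(r) + 3*cos(3*r) + 14)^2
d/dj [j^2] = 2*j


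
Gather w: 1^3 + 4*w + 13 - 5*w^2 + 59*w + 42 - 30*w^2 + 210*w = -35*w^2 + 273*w + 56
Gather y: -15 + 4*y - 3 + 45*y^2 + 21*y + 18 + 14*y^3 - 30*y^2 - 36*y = 14*y^3 + 15*y^2 - 11*y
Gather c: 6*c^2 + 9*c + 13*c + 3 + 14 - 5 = 6*c^2 + 22*c + 12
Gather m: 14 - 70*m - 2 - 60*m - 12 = -130*m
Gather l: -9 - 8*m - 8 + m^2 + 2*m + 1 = m^2 - 6*m - 16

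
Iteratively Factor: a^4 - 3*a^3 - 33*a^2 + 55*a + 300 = (a + 4)*(a^3 - 7*a^2 - 5*a + 75) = (a + 3)*(a + 4)*(a^2 - 10*a + 25) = (a - 5)*(a + 3)*(a + 4)*(a - 5)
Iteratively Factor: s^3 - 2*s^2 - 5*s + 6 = (s - 3)*(s^2 + s - 2) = (s - 3)*(s - 1)*(s + 2)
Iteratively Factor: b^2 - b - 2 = (b + 1)*(b - 2)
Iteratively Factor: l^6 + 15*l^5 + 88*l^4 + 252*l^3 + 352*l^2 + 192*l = (l + 2)*(l^5 + 13*l^4 + 62*l^3 + 128*l^2 + 96*l) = (l + 2)^2*(l^4 + 11*l^3 + 40*l^2 + 48*l) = (l + 2)^2*(l + 4)*(l^3 + 7*l^2 + 12*l) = (l + 2)^2*(l + 4)^2*(l^2 + 3*l) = (l + 2)^2*(l + 3)*(l + 4)^2*(l)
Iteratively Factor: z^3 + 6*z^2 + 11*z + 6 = (z + 3)*(z^2 + 3*z + 2) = (z + 2)*(z + 3)*(z + 1)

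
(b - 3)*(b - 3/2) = b^2 - 9*b/2 + 9/2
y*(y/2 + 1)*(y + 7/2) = y^3/2 + 11*y^2/4 + 7*y/2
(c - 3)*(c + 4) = c^2 + c - 12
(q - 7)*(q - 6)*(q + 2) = q^3 - 11*q^2 + 16*q + 84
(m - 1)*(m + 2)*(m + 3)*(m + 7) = m^4 + 11*m^3 + 29*m^2 + m - 42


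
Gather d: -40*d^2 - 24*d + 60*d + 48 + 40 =-40*d^2 + 36*d + 88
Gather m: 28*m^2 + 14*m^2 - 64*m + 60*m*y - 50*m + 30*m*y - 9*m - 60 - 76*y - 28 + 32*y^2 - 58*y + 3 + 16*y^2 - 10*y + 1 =42*m^2 + m*(90*y - 123) + 48*y^2 - 144*y - 84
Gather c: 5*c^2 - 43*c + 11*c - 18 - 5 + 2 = 5*c^2 - 32*c - 21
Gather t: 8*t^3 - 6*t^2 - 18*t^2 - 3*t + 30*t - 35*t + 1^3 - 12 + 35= 8*t^3 - 24*t^2 - 8*t + 24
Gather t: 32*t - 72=32*t - 72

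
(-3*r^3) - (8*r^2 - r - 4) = -3*r^3 - 8*r^2 + r + 4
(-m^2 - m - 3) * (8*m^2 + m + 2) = -8*m^4 - 9*m^3 - 27*m^2 - 5*m - 6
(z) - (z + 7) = -7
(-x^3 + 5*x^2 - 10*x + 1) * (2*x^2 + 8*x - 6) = -2*x^5 + 2*x^4 + 26*x^3 - 108*x^2 + 68*x - 6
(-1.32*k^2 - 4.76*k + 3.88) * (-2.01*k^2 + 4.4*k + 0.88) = 2.6532*k^4 + 3.7596*k^3 - 29.9044*k^2 + 12.8832*k + 3.4144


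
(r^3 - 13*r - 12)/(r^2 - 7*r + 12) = (r^2 + 4*r + 3)/(r - 3)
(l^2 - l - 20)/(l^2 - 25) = (l + 4)/(l + 5)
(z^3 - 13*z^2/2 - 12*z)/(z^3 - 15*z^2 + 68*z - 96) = z*(2*z + 3)/(2*(z^2 - 7*z + 12))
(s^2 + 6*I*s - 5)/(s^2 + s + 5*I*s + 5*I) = (s + I)/(s + 1)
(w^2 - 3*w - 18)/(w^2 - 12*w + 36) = (w + 3)/(w - 6)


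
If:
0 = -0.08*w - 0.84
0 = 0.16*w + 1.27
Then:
No Solution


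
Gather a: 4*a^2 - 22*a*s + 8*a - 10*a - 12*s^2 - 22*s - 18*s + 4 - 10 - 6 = 4*a^2 + a*(-22*s - 2) - 12*s^2 - 40*s - 12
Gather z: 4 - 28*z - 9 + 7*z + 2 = -21*z - 3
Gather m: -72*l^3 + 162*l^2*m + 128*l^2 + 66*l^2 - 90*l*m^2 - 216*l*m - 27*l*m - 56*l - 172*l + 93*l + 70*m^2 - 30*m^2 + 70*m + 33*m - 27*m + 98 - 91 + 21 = -72*l^3 + 194*l^2 - 135*l + m^2*(40 - 90*l) + m*(162*l^2 - 243*l + 76) + 28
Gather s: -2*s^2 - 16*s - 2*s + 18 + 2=-2*s^2 - 18*s + 20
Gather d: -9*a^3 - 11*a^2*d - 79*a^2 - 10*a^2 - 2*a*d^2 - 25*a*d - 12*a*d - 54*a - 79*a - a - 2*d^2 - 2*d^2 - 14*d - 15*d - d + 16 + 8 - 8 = -9*a^3 - 89*a^2 - 134*a + d^2*(-2*a - 4) + d*(-11*a^2 - 37*a - 30) + 16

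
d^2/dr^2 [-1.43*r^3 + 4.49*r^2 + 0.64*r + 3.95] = 8.98 - 8.58*r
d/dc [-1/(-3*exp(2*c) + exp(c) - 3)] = (1 - 6*exp(c))*exp(c)/(3*exp(2*c) - exp(c) + 3)^2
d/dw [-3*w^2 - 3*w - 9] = -6*w - 3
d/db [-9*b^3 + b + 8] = 1 - 27*b^2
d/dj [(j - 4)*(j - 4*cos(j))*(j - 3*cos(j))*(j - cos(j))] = (j - 4)*(j - 4*cos(j))*(j - 3*cos(j))*(sin(j) + 1) + (j - 4)*(j - 4*cos(j))*(j - cos(j))*(3*sin(j) + 1) + (j - 4)*(j - 3*cos(j))*(j - cos(j))*(4*sin(j) + 1) + (j - 4*cos(j))*(j - 3*cos(j))*(j - cos(j))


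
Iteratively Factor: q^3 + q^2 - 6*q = (q - 2)*(q^2 + 3*q) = (q - 2)*(q + 3)*(q)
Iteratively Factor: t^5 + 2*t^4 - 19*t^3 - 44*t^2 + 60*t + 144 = (t + 2)*(t^4 - 19*t^2 - 6*t + 72) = (t + 2)*(t + 3)*(t^3 - 3*t^2 - 10*t + 24) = (t + 2)*(t + 3)^2*(t^2 - 6*t + 8) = (t - 4)*(t + 2)*(t + 3)^2*(t - 2)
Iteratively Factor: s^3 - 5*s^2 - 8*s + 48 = (s - 4)*(s^2 - s - 12) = (s - 4)^2*(s + 3)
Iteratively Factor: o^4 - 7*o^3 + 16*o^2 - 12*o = (o - 3)*(o^3 - 4*o^2 + 4*o) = (o - 3)*(o - 2)*(o^2 - 2*o) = o*(o - 3)*(o - 2)*(o - 2)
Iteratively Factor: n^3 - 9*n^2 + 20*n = (n - 5)*(n^2 - 4*n) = (n - 5)*(n - 4)*(n)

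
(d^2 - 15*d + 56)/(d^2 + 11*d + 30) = (d^2 - 15*d + 56)/(d^2 + 11*d + 30)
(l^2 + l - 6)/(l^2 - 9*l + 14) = (l + 3)/(l - 7)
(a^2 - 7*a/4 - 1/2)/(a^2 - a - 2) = (a + 1/4)/(a + 1)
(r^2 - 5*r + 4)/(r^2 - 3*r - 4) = (r - 1)/(r + 1)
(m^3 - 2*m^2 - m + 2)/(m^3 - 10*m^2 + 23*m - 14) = (m + 1)/(m - 7)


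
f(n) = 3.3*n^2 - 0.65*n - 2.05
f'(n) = 6.6*n - 0.65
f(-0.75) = 0.29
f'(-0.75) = -5.60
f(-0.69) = -0.03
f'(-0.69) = -5.20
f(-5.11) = 87.44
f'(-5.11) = -34.38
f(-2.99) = 29.40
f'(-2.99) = -20.38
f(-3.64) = 44.04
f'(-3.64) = -24.67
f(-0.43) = -1.16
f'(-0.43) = -3.49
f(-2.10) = 13.87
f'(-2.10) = -14.51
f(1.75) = 6.92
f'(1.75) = 10.90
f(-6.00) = 120.65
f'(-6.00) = -40.25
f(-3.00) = 29.60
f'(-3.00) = -20.45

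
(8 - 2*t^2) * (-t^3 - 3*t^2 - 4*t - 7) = 2*t^5 + 6*t^4 - 10*t^2 - 32*t - 56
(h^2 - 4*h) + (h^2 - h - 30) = 2*h^2 - 5*h - 30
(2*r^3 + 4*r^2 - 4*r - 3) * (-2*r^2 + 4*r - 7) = -4*r^5 + 10*r^3 - 38*r^2 + 16*r + 21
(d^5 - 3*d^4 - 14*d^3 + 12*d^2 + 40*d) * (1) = d^5 - 3*d^4 - 14*d^3 + 12*d^2 + 40*d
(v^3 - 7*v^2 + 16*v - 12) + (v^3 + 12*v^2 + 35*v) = 2*v^3 + 5*v^2 + 51*v - 12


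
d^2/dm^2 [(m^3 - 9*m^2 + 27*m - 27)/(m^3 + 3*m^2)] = 6*(-4*m^4 + 27*m^3 + 27*m^2 - 135*m - 243)/(m^4*(m^3 + 9*m^2 + 27*m + 27))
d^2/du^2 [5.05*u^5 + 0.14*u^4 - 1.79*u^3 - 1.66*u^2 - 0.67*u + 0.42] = 101.0*u^3 + 1.68*u^2 - 10.74*u - 3.32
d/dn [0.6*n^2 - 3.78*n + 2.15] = 1.2*n - 3.78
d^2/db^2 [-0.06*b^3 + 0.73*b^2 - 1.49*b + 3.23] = 1.46 - 0.36*b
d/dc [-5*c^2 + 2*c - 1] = 2 - 10*c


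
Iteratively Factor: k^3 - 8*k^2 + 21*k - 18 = (k - 3)*(k^2 - 5*k + 6) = (k - 3)^2*(k - 2)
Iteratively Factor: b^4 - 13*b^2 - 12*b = (b)*(b^3 - 13*b - 12) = b*(b - 4)*(b^2 + 4*b + 3) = b*(b - 4)*(b + 1)*(b + 3)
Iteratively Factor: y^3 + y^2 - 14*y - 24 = (y + 2)*(y^2 - y - 12) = (y + 2)*(y + 3)*(y - 4)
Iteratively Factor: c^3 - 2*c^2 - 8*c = (c + 2)*(c^2 - 4*c) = (c - 4)*(c + 2)*(c)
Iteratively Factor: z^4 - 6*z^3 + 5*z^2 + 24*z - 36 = (z + 2)*(z^3 - 8*z^2 + 21*z - 18) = (z - 3)*(z + 2)*(z^2 - 5*z + 6) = (z - 3)^2*(z + 2)*(z - 2)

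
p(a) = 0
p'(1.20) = 0.00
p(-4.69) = 0.00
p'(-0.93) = 0.00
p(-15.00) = 0.00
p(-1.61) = 0.00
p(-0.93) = 0.00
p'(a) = 0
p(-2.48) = 0.00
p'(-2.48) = 0.00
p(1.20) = 0.00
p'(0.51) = 0.00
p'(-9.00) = 0.00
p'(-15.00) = 0.00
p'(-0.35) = 0.00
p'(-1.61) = 0.00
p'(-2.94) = 0.00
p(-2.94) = 0.00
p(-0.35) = 0.00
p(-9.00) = 0.00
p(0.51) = 0.00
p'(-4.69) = 0.00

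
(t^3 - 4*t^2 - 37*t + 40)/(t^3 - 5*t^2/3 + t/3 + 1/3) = 3*(t^2 - 3*t - 40)/(3*t^2 - 2*t - 1)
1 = 1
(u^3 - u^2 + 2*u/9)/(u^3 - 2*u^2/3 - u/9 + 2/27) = 3*u/(3*u + 1)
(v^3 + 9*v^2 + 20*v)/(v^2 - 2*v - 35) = v*(v + 4)/(v - 7)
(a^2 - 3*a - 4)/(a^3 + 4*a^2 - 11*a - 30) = (a^2 - 3*a - 4)/(a^3 + 4*a^2 - 11*a - 30)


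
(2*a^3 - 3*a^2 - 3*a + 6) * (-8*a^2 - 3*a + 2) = -16*a^5 + 18*a^4 + 37*a^3 - 45*a^2 - 24*a + 12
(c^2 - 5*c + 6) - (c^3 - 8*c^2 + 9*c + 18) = -c^3 + 9*c^2 - 14*c - 12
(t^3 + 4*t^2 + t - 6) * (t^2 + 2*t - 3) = t^5 + 6*t^4 + 6*t^3 - 16*t^2 - 15*t + 18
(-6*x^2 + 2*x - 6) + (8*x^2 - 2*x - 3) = 2*x^2 - 9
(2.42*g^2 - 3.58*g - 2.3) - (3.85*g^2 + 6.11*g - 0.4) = -1.43*g^2 - 9.69*g - 1.9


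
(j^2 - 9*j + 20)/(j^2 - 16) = (j - 5)/(j + 4)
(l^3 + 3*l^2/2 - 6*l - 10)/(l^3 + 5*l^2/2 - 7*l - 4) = (2*l^3 + 3*l^2 - 12*l - 20)/(2*l^3 + 5*l^2 - 14*l - 8)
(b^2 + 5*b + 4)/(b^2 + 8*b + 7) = (b + 4)/(b + 7)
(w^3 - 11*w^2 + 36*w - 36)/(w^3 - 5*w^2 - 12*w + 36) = (w - 3)/(w + 3)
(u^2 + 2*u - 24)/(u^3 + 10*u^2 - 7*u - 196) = (u + 6)/(u^2 + 14*u + 49)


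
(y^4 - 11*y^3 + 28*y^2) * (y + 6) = y^5 - 5*y^4 - 38*y^3 + 168*y^2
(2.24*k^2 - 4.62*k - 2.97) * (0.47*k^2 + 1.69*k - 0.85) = 1.0528*k^4 + 1.6142*k^3 - 11.1077*k^2 - 1.0923*k + 2.5245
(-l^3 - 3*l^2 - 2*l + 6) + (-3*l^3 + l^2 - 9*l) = -4*l^3 - 2*l^2 - 11*l + 6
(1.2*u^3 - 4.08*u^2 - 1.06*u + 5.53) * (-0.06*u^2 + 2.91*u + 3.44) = -0.072*u^5 + 3.7368*u^4 - 7.6812*u^3 - 17.4516*u^2 + 12.4459*u + 19.0232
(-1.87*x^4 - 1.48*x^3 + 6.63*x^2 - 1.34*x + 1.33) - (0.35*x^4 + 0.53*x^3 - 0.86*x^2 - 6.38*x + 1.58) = -2.22*x^4 - 2.01*x^3 + 7.49*x^2 + 5.04*x - 0.25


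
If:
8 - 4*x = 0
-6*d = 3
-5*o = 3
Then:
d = -1/2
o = -3/5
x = 2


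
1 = 1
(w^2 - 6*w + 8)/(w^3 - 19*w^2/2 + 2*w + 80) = 2*(w - 2)/(2*w^2 - 11*w - 40)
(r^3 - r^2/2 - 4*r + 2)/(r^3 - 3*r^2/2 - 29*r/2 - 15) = (2*r^2 - 5*r + 2)/(2*r^2 - 7*r - 15)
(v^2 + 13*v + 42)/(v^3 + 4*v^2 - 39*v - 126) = (v + 6)/(v^2 - 3*v - 18)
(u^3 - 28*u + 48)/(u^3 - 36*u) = (u^2 - 6*u + 8)/(u*(u - 6))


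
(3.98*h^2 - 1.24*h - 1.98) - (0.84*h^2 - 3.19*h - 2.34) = 3.14*h^2 + 1.95*h + 0.36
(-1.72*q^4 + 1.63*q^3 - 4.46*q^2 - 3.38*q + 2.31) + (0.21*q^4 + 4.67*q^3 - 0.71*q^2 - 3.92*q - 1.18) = -1.51*q^4 + 6.3*q^3 - 5.17*q^2 - 7.3*q + 1.13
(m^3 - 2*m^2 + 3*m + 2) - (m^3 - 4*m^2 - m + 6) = 2*m^2 + 4*m - 4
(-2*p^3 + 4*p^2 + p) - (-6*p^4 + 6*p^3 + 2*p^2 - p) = 6*p^4 - 8*p^3 + 2*p^2 + 2*p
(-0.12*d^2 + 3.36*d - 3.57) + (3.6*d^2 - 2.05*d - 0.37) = 3.48*d^2 + 1.31*d - 3.94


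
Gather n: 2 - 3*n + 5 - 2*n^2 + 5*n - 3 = -2*n^2 + 2*n + 4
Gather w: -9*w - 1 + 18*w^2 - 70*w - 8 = 18*w^2 - 79*w - 9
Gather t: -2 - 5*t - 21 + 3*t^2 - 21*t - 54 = 3*t^2 - 26*t - 77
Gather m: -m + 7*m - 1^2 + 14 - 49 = 6*m - 36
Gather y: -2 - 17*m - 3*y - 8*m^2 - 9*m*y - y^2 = -8*m^2 - 17*m - y^2 + y*(-9*m - 3) - 2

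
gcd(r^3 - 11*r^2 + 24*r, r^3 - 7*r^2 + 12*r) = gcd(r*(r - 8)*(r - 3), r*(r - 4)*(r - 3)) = r^2 - 3*r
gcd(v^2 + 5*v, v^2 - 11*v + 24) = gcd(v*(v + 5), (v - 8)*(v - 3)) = 1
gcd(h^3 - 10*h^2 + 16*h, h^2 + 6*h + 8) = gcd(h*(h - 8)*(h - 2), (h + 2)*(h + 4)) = 1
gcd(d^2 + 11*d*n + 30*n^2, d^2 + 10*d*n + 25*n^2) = d + 5*n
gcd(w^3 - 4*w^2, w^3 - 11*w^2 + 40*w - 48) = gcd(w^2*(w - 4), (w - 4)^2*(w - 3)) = w - 4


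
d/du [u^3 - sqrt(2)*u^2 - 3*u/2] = 3*u^2 - 2*sqrt(2)*u - 3/2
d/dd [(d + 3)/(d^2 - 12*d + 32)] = (d^2 - 12*d - 2*(d - 6)*(d + 3) + 32)/(d^2 - 12*d + 32)^2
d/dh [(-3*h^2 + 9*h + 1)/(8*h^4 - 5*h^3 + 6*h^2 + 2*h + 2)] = (48*h^5 - 231*h^4 + 58*h^3 - 45*h^2 - 24*h + 16)/(64*h^8 - 80*h^7 + 121*h^6 - 28*h^5 + 48*h^4 + 4*h^3 + 28*h^2 + 8*h + 4)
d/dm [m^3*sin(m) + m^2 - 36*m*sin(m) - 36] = m^3*cos(m) + 3*m^2*sin(m) - 36*m*cos(m) + 2*m - 36*sin(m)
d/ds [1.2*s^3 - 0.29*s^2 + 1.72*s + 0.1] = 3.6*s^2 - 0.58*s + 1.72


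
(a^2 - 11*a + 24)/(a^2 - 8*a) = (a - 3)/a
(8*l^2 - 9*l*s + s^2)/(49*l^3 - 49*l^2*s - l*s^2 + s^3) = (-8*l + s)/(-49*l^2 + s^2)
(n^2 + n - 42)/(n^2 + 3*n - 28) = (n - 6)/(n - 4)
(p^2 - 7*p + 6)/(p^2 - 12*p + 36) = (p - 1)/(p - 6)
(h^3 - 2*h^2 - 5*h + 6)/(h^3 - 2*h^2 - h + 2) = (h^2 - h - 6)/(h^2 - h - 2)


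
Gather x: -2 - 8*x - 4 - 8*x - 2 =-16*x - 8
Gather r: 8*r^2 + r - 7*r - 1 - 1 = 8*r^2 - 6*r - 2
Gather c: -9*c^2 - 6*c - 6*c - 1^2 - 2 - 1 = -9*c^2 - 12*c - 4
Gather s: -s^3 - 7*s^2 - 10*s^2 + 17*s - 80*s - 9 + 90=-s^3 - 17*s^2 - 63*s + 81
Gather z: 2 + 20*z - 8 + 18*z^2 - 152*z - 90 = 18*z^2 - 132*z - 96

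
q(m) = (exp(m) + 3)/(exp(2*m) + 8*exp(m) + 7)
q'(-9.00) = 0.00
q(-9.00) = 0.43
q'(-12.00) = 0.00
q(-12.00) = 0.43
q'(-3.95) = -0.01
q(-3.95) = 0.42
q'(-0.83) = -0.08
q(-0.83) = 0.32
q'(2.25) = -0.05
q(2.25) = 0.07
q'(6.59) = -0.00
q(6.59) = 0.00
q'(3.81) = -0.02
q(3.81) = 0.02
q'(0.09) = -0.09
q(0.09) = 0.24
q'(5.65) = -0.00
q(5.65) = 0.00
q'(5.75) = -0.00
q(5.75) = 0.00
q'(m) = (exp(m) + 3)*(-2*exp(2*m) - 8*exp(m))/(exp(2*m) + 8*exp(m) + 7)^2 + exp(m)/(exp(2*m) + 8*exp(m) + 7) = (-2*(exp(m) + 3)*(exp(m) + 4) + exp(2*m) + 8*exp(m) + 7)*exp(m)/(exp(2*m) + 8*exp(m) + 7)^2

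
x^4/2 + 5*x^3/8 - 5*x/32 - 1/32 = (x/2 + 1/4)*(x - 1/2)*(x + 1/4)*(x + 1)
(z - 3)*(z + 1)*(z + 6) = z^3 + 4*z^2 - 15*z - 18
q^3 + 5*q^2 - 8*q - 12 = (q - 2)*(q + 1)*(q + 6)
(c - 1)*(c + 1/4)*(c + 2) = c^3 + 5*c^2/4 - 7*c/4 - 1/2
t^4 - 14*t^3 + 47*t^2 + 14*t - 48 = (t - 8)*(t - 6)*(t - 1)*(t + 1)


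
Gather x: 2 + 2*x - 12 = 2*x - 10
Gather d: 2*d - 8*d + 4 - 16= -6*d - 12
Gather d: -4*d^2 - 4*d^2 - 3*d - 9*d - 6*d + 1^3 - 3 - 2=-8*d^2 - 18*d - 4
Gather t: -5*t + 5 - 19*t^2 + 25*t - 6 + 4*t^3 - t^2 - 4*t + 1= 4*t^3 - 20*t^2 + 16*t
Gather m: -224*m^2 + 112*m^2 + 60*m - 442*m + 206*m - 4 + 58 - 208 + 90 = -112*m^2 - 176*m - 64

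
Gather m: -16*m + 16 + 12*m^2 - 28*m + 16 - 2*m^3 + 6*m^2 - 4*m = -2*m^3 + 18*m^2 - 48*m + 32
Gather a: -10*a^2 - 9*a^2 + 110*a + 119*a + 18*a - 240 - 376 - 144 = -19*a^2 + 247*a - 760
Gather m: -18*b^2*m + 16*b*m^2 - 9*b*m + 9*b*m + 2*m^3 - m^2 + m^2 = -18*b^2*m + 16*b*m^2 + 2*m^3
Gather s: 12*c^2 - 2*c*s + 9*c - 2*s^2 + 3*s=12*c^2 + 9*c - 2*s^2 + s*(3 - 2*c)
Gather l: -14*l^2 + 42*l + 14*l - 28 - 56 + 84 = -14*l^2 + 56*l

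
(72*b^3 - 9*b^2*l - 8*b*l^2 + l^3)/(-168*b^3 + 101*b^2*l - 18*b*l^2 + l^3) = (-3*b - l)/(7*b - l)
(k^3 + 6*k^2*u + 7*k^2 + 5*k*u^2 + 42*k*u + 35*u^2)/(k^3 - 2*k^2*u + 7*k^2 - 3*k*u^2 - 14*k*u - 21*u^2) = (-k - 5*u)/(-k + 3*u)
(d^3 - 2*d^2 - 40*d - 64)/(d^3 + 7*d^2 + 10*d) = (d^2 - 4*d - 32)/(d*(d + 5))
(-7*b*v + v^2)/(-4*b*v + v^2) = (7*b - v)/(4*b - v)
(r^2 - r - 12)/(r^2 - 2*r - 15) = (r - 4)/(r - 5)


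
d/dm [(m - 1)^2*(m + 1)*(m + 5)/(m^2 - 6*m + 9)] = 2*(m^4 - 4*m^3 - 18*m^2 + 20*m + 1)/(m^3 - 9*m^2 + 27*m - 27)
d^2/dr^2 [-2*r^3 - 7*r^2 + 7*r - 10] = -12*r - 14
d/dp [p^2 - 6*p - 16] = 2*p - 6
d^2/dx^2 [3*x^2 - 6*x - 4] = 6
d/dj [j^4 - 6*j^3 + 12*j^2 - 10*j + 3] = 4*j^3 - 18*j^2 + 24*j - 10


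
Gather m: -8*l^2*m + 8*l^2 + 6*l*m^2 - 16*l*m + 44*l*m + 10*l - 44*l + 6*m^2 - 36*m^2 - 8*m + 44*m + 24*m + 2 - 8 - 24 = 8*l^2 - 34*l + m^2*(6*l - 30) + m*(-8*l^2 + 28*l + 60) - 30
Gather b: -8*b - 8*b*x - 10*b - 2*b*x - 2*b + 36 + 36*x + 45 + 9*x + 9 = b*(-10*x - 20) + 45*x + 90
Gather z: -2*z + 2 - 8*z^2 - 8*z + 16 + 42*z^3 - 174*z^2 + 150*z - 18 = 42*z^3 - 182*z^2 + 140*z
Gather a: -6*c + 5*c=-c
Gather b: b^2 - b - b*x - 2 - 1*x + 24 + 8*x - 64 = b^2 + b*(-x - 1) + 7*x - 42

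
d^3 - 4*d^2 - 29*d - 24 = (d - 8)*(d + 1)*(d + 3)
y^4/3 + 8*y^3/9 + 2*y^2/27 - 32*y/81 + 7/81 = (y/3 + 1/3)*(y - 1/3)^2*(y + 7/3)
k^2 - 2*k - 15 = (k - 5)*(k + 3)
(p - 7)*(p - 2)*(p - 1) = p^3 - 10*p^2 + 23*p - 14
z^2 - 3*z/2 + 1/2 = (z - 1)*(z - 1/2)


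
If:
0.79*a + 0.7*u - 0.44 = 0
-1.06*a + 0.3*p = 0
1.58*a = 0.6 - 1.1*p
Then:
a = 0.11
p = 0.39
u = 0.50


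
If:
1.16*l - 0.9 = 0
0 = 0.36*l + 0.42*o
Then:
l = 0.78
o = -0.67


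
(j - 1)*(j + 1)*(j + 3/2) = j^3 + 3*j^2/2 - j - 3/2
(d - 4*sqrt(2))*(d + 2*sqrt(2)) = d^2 - 2*sqrt(2)*d - 16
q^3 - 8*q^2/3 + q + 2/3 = (q - 2)*(q - 1)*(q + 1/3)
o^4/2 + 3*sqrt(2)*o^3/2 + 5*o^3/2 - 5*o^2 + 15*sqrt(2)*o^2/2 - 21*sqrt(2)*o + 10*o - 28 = (o/2 + sqrt(2))*(o - 2)*(o + 7)*(o + sqrt(2))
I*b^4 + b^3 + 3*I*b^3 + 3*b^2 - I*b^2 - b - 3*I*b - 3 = (b - 1)*(b + 3)*(b - I)*(I*b + I)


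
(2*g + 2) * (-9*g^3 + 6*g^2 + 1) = -18*g^4 - 6*g^3 + 12*g^2 + 2*g + 2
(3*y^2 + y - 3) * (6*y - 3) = 18*y^3 - 3*y^2 - 21*y + 9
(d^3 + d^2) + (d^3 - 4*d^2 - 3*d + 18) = 2*d^3 - 3*d^2 - 3*d + 18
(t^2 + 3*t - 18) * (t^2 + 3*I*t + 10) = t^4 + 3*t^3 + 3*I*t^3 - 8*t^2 + 9*I*t^2 + 30*t - 54*I*t - 180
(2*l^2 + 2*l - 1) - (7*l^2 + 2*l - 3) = 2 - 5*l^2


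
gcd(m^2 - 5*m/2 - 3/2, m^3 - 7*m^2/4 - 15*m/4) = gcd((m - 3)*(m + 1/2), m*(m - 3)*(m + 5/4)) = m - 3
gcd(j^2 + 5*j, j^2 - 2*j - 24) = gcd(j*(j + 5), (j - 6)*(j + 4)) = 1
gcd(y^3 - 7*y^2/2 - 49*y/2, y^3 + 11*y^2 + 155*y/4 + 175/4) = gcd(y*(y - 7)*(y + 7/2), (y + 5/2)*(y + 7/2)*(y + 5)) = y + 7/2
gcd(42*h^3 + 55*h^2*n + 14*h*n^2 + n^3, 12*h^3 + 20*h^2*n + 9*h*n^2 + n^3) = 6*h^2 + 7*h*n + n^2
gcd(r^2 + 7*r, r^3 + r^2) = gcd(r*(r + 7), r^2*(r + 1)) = r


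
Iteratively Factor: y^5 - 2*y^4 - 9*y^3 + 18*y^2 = (y + 3)*(y^4 - 5*y^3 + 6*y^2) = y*(y + 3)*(y^3 - 5*y^2 + 6*y) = y^2*(y + 3)*(y^2 - 5*y + 6) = y^2*(y - 2)*(y + 3)*(y - 3)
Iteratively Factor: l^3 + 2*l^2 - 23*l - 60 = (l + 4)*(l^2 - 2*l - 15) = (l - 5)*(l + 4)*(l + 3)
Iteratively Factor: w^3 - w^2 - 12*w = (w - 4)*(w^2 + 3*w) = w*(w - 4)*(w + 3)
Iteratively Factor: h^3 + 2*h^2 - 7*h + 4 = (h + 4)*(h^2 - 2*h + 1) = (h - 1)*(h + 4)*(h - 1)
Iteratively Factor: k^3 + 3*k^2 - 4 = (k + 2)*(k^2 + k - 2) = (k - 1)*(k + 2)*(k + 2)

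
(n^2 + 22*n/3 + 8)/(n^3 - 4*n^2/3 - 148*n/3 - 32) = (3*n + 4)/(3*n^2 - 22*n - 16)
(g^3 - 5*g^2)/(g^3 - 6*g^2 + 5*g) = g/(g - 1)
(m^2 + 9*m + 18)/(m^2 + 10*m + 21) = (m + 6)/(m + 7)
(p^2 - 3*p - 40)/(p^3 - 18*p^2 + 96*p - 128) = (p + 5)/(p^2 - 10*p + 16)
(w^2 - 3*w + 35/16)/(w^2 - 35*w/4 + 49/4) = (w - 5/4)/(w - 7)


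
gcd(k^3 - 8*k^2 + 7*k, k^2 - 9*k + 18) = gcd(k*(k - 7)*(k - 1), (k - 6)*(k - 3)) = 1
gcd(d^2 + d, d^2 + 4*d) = d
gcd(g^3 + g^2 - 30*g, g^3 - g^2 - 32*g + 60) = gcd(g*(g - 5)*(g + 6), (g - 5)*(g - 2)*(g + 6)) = g^2 + g - 30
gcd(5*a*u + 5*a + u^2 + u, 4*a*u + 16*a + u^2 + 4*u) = 1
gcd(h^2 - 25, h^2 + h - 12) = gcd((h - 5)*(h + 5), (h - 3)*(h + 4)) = 1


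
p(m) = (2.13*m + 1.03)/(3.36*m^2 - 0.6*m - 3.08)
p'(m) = (0.6 - 6.72*m)*(2.13*m + 1.03)/(3.36*m^2 - 0.6*m - 3.08)^2 + 2.13/(3.36*m^2 - 0.6*m - 3.08)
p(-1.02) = -1.11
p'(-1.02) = -5.99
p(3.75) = 0.22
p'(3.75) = -0.08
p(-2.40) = -0.23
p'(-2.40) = -0.10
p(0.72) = -1.45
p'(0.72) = -4.67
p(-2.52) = -0.22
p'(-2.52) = -0.09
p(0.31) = -0.57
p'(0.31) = -1.01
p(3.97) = 0.20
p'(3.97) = -0.06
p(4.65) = 0.16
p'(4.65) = -0.04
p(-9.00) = -0.07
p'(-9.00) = -0.01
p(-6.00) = -0.10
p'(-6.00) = -0.02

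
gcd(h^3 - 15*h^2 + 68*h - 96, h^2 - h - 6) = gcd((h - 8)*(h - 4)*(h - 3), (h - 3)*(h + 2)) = h - 3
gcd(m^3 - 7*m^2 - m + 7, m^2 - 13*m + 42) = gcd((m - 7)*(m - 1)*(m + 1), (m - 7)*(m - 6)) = m - 7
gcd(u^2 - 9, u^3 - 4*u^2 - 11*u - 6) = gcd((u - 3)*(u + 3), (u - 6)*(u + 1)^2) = 1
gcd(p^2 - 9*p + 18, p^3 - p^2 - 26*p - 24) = p - 6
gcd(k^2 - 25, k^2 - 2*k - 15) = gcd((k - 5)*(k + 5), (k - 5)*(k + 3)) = k - 5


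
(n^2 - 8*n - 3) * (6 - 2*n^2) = -2*n^4 + 16*n^3 + 12*n^2 - 48*n - 18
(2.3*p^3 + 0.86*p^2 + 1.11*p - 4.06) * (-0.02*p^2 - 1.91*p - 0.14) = -0.046*p^5 - 4.4102*p^4 - 1.9868*p^3 - 2.1593*p^2 + 7.5992*p + 0.5684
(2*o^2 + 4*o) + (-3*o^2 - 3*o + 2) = -o^2 + o + 2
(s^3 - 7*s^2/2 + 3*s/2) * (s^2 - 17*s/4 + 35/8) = s^5 - 31*s^4/4 + 83*s^3/4 - 347*s^2/16 + 105*s/16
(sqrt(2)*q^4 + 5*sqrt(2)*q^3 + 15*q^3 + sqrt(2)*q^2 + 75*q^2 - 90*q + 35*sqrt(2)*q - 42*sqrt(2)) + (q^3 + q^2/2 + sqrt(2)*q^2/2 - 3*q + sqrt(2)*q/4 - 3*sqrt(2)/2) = sqrt(2)*q^4 + 5*sqrt(2)*q^3 + 16*q^3 + 3*sqrt(2)*q^2/2 + 151*q^2/2 - 93*q + 141*sqrt(2)*q/4 - 87*sqrt(2)/2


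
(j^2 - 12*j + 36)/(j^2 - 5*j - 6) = (j - 6)/(j + 1)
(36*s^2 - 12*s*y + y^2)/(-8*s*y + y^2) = (-36*s^2 + 12*s*y - y^2)/(y*(8*s - y))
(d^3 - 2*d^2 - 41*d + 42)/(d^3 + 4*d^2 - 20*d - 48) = (d^2 - 8*d + 7)/(d^2 - 2*d - 8)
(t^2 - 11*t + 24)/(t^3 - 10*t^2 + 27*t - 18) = (t - 8)/(t^2 - 7*t + 6)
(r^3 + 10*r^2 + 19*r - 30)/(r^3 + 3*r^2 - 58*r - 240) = (r - 1)/(r - 8)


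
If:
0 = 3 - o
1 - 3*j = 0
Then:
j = 1/3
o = 3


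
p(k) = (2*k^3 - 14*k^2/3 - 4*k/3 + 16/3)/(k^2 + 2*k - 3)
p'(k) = (-2*k - 2)*(2*k^3 - 14*k^2/3 - 4*k/3 + 16/3)/(k^2 + 2*k - 3)^2 + (6*k^2 - 28*k/3 - 4/3)/(k^2 + 2*k - 3)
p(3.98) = 2.51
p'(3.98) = 1.52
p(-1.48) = 2.49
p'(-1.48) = -7.43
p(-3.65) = -49.37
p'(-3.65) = -49.30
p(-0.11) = -1.69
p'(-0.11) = -0.86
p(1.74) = -0.17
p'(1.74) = 0.43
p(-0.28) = -1.52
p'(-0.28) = -1.13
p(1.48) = -0.18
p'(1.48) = -0.53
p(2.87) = 0.94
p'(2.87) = 1.28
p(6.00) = 5.81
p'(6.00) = 1.72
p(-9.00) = -30.31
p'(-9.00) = 1.39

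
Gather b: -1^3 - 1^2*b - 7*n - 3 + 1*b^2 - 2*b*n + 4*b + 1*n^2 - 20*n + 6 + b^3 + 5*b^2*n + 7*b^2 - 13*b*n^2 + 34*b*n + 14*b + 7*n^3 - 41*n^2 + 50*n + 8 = b^3 + b^2*(5*n + 8) + b*(-13*n^2 + 32*n + 17) + 7*n^3 - 40*n^2 + 23*n + 10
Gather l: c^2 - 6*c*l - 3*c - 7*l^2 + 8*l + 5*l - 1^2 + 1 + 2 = c^2 - 3*c - 7*l^2 + l*(13 - 6*c) + 2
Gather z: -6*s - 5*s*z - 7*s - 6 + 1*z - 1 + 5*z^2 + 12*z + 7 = -13*s + 5*z^2 + z*(13 - 5*s)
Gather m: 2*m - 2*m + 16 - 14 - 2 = 0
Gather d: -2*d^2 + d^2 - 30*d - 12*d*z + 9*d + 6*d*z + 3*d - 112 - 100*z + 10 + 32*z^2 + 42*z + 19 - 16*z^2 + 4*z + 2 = -d^2 + d*(-6*z - 18) + 16*z^2 - 54*z - 81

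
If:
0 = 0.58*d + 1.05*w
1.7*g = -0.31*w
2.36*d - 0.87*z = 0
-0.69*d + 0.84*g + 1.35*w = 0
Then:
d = 0.00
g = 0.00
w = 0.00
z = 0.00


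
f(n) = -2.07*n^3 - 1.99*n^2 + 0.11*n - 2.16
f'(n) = -6.21*n^2 - 3.98*n + 0.11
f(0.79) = -4.34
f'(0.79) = -6.91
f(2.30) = -37.62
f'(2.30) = -41.89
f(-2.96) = 33.76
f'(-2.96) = -42.52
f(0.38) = -2.52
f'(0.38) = -2.30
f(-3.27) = 48.58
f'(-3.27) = -53.28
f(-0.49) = -2.45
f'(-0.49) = 0.57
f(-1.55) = 0.60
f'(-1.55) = -8.64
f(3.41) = -107.00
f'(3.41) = -85.67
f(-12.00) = 3286.92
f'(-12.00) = -846.37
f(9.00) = -1671.39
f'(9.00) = -538.72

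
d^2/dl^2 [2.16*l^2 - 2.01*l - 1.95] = 4.32000000000000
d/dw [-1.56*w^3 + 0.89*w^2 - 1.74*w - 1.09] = -4.68*w^2 + 1.78*w - 1.74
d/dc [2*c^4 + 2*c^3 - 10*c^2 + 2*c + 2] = 8*c^3 + 6*c^2 - 20*c + 2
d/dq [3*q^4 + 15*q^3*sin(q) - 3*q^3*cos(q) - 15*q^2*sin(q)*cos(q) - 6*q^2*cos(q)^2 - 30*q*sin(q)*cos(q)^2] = 3*q^3*sin(q) + 15*q^3*cos(q) + 12*q^3 + 45*q^2*sin(q) + 6*q^2*sin(2*q) - 9*q^2*cos(q) - 15*q^2*cos(2*q) - 15*q*sin(2*q) - 15*q*cos(q)/2 - 6*q*cos(2*q) - 45*q*cos(3*q)/2 - 6*q - 15*sin(q)/2 - 15*sin(3*q)/2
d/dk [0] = 0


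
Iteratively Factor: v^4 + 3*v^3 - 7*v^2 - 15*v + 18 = (v - 1)*(v^3 + 4*v^2 - 3*v - 18) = (v - 2)*(v - 1)*(v^2 + 6*v + 9) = (v - 2)*(v - 1)*(v + 3)*(v + 3)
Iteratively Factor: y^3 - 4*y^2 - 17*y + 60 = (y - 5)*(y^2 + y - 12) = (y - 5)*(y - 3)*(y + 4)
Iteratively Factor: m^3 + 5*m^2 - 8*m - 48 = (m - 3)*(m^2 + 8*m + 16) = (m - 3)*(m + 4)*(m + 4)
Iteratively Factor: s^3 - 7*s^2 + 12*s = (s - 4)*(s^2 - 3*s) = (s - 4)*(s - 3)*(s)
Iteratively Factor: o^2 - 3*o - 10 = (o + 2)*(o - 5)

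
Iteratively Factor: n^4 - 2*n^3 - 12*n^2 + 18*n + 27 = (n - 3)*(n^3 + n^2 - 9*n - 9) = (n - 3)^2*(n^2 + 4*n + 3) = (n - 3)^2*(n + 1)*(n + 3)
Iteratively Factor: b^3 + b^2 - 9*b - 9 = (b + 1)*(b^2 - 9) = (b - 3)*(b + 1)*(b + 3)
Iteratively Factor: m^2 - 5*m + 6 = (m - 2)*(m - 3)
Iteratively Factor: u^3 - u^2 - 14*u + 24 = (u + 4)*(u^2 - 5*u + 6) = (u - 2)*(u + 4)*(u - 3)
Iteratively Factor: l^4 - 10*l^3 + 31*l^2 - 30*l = (l - 5)*(l^3 - 5*l^2 + 6*l) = (l - 5)*(l - 2)*(l^2 - 3*l) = (l - 5)*(l - 3)*(l - 2)*(l)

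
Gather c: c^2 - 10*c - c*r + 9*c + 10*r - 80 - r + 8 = c^2 + c*(-r - 1) + 9*r - 72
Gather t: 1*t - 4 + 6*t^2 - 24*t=6*t^2 - 23*t - 4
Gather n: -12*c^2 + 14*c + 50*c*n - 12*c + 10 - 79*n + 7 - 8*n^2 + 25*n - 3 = -12*c^2 + 2*c - 8*n^2 + n*(50*c - 54) + 14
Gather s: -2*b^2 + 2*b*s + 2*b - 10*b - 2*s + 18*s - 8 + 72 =-2*b^2 - 8*b + s*(2*b + 16) + 64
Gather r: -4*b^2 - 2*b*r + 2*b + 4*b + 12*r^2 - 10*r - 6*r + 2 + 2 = -4*b^2 + 6*b + 12*r^2 + r*(-2*b - 16) + 4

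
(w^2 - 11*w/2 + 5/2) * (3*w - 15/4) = 3*w^3 - 81*w^2/4 + 225*w/8 - 75/8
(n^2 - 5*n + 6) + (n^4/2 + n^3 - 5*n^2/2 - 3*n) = n^4/2 + n^3 - 3*n^2/2 - 8*n + 6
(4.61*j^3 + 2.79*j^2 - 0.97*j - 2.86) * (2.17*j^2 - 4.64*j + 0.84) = 10.0037*j^5 - 15.3361*j^4 - 11.1781*j^3 + 0.6382*j^2 + 12.4556*j - 2.4024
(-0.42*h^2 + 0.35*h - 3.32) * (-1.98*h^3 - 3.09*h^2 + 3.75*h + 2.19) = 0.8316*h^5 + 0.6048*h^4 + 3.9171*h^3 + 10.6515*h^2 - 11.6835*h - 7.2708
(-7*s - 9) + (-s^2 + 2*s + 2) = -s^2 - 5*s - 7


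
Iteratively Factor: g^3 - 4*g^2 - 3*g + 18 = (g - 3)*(g^2 - g - 6) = (g - 3)^2*(g + 2)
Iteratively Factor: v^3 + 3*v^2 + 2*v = (v)*(v^2 + 3*v + 2) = v*(v + 1)*(v + 2)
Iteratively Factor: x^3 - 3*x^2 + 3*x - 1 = (x - 1)*(x^2 - 2*x + 1) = (x - 1)^2*(x - 1)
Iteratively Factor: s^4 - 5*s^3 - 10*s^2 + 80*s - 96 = (s - 4)*(s^3 - s^2 - 14*s + 24) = (s - 4)*(s - 2)*(s^2 + s - 12) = (s - 4)*(s - 3)*(s - 2)*(s + 4)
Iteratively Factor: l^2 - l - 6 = (l + 2)*(l - 3)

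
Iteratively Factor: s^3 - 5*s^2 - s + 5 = (s - 5)*(s^2 - 1) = (s - 5)*(s - 1)*(s + 1)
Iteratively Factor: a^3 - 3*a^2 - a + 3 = (a + 1)*(a^2 - 4*a + 3) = (a - 3)*(a + 1)*(a - 1)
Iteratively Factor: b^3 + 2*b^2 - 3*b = (b + 3)*(b^2 - b) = (b - 1)*(b + 3)*(b)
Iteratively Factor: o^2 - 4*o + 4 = (o - 2)*(o - 2)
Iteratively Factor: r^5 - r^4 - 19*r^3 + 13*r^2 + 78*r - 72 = (r - 2)*(r^4 + r^3 - 17*r^2 - 21*r + 36) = (r - 2)*(r + 3)*(r^3 - 2*r^2 - 11*r + 12) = (r - 2)*(r - 1)*(r + 3)*(r^2 - r - 12) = (r - 4)*(r - 2)*(r - 1)*(r + 3)*(r + 3)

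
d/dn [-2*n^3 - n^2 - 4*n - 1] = -6*n^2 - 2*n - 4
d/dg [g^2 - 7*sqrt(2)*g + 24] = 2*g - 7*sqrt(2)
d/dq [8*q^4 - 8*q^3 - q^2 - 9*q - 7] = 32*q^3 - 24*q^2 - 2*q - 9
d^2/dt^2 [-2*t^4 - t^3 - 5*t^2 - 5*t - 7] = -24*t^2 - 6*t - 10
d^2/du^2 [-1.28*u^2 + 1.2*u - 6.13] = -2.56000000000000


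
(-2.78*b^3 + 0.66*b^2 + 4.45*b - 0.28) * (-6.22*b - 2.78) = 17.2916*b^4 + 3.6232*b^3 - 29.5138*b^2 - 10.6294*b + 0.7784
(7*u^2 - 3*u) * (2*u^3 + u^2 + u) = 14*u^5 + u^4 + 4*u^3 - 3*u^2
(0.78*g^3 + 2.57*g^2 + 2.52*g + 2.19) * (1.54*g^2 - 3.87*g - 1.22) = 1.2012*g^5 + 0.9392*g^4 - 7.0167*g^3 - 9.5152*g^2 - 11.5497*g - 2.6718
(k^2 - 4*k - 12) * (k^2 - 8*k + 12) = k^4 - 12*k^3 + 32*k^2 + 48*k - 144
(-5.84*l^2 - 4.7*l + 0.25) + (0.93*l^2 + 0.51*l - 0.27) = -4.91*l^2 - 4.19*l - 0.02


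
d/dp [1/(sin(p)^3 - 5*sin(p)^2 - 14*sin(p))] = (-3*cos(p) + 10/tan(p) + 14*cos(p)/sin(p)^2)/((sin(p) - 7)^2*(sin(p) + 2)^2)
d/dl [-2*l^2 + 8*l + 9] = 8 - 4*l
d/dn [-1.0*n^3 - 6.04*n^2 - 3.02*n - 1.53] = -3.0*n^2 - 12.08*n - 3.02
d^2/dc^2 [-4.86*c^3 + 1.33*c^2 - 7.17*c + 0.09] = 2.66 - 29.16*c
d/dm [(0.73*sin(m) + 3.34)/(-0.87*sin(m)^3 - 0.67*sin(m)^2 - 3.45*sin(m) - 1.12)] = (1.2702*sin(m)^3 + 9.2065*sin(m)^2 + 4.4756*sin(m) + 10.7054)*cos(m)/(0.7569*sin(m)^6 + 1.1658*sin(m)^5 + 6.4519*sin(m)^4 + 6.5718*sin(m)^3 + 13.4033*sin(m)^2 + 7.728*sin(m) + 1.2544)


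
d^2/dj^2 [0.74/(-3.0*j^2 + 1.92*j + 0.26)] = (-13.32*j^2 + 8.5248*j + 0.74*(6.0*j - 1.92)*(12.0*j - 3.84) + 1.1544)/(-3.0*j^2 + 1.92*j + 0.26)^3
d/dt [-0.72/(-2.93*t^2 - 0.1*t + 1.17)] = (-4.2192*t - 0.072)/(2.93*t^2 + 0.1*t - 1.17)^2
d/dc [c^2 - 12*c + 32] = 2*c - 12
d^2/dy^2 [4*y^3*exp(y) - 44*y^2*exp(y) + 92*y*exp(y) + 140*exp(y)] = 4*(y^3 - 5*y^2 - 15*y + 59)*exp(y)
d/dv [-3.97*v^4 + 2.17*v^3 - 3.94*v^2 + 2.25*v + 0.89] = -15.88*v^3 + 6.51*v^2 - 7.88*v + 2.25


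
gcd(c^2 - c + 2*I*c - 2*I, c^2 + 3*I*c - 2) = c + 2*I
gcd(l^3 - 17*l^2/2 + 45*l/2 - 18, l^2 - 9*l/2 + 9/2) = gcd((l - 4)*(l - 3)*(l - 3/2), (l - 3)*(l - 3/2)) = l^2 - 9*l/2 + 9/2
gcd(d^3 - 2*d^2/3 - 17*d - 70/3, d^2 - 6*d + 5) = d - 5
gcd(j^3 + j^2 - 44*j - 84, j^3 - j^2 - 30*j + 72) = j + 6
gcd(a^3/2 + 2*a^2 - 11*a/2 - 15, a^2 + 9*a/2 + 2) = 1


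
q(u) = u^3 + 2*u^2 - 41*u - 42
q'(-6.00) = 43.00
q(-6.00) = 60.00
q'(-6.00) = 43.00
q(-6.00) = 60.00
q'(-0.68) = -42.33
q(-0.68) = -13.51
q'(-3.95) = -9.99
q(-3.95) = 89.53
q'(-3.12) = -24.28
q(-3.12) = 75.02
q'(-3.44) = -19.26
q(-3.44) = 82.00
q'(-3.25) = -22.31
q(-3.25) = 78.05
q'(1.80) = -24.08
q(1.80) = -103.49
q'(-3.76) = -13.63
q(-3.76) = 87.28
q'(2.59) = -10.52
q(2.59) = -117.40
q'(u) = 3*u^2 + 4*u - 41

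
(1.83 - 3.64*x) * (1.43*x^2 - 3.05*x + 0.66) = -5.2052*x^3 + 13.7189*x^2 - 7.9839*x + 1.2078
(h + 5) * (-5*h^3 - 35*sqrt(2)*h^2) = -5*h^4 - 35*sqrt(2)*h^3 - 25*h^3 - 175*sqrt(2)*h^2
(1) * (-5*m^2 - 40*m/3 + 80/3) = -5*m^2 - 40*m/3 + 80/3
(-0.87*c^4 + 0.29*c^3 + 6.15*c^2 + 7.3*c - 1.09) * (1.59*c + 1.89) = -1.3833*c^5 - 1.1832*c^4 + 10.3266*c^3 + 23.2305*c^2 + 12.0639*c - 2.0601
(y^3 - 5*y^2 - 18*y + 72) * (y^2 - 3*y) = y^5 - 8*y^4 - 3*y^3 + 126*y^2 - 216*y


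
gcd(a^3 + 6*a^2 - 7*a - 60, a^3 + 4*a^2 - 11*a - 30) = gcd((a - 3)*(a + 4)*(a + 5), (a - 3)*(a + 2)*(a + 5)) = a^2 + 2*a - 15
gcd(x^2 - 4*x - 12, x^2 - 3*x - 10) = x + 2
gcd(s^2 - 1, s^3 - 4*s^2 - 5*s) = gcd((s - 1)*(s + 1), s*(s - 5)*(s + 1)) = s + 1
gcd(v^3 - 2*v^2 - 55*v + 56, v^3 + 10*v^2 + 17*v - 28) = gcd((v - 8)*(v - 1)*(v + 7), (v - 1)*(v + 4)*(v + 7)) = v^2 + 6*v - 7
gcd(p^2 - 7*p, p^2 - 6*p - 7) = p - 7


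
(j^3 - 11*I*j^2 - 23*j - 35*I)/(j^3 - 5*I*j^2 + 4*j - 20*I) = (j^2 - 6*I*j + 7)/(j^2 + 4)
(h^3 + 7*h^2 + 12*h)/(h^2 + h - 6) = h*(h + 4)/(h - 2)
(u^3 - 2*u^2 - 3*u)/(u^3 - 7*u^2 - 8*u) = (u - 3)/(u - 8)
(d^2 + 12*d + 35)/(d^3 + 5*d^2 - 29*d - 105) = (d + 5)/(d^2 - 2*d - 15)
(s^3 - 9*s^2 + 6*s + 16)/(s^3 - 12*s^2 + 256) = (s^2 - s - 2)/(s^2 - 4*s - 32)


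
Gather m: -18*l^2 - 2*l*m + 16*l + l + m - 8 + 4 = -18*l^2 + 17*l + m*(1 - 2*l) - 4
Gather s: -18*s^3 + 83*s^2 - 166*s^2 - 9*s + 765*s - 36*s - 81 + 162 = -18*s^3 - 83*s^2 + 720*s + 81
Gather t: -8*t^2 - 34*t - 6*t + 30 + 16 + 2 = -8*t^2 - 40*t + 48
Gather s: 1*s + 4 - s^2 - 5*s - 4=-s^2 - 4*s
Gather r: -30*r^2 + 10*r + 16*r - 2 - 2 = -30*r^2 + 26*r - 4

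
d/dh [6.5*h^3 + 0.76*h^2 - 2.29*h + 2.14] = 19.5*h^2 + 1.52*h - 2.29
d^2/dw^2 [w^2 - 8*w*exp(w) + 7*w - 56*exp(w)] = -8*w*exp(w) - 72*exp(w) + 2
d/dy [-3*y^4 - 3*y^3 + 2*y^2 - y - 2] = -12*y^3 - 9*y^2 + 4*y - 1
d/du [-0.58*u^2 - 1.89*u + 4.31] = -1.16*u - 1.89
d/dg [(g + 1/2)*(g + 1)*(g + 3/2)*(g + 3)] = 4*g^3 + 18*g^2 + 47*g/2 + 9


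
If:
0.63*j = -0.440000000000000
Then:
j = -0.70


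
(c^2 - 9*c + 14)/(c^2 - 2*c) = (c - 7)/c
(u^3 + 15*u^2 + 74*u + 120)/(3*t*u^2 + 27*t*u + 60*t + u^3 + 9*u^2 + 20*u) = (u + 6)/(3*t + u)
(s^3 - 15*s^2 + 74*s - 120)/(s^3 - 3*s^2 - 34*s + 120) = (s - 6)/(s + 6)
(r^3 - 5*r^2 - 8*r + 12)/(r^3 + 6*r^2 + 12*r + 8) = (r^2 - 7*r + 6)/(r^2 + 4*r + 4)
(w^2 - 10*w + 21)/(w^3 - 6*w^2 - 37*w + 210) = (w - 3)/(w^2 + w - 30)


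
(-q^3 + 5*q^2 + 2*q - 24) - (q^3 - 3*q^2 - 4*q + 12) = -2*q^3 + 8*q^2 + 6*q - 36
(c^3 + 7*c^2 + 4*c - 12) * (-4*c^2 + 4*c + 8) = -4*c^5 - 24*c^4 + 20*c^3 + 120*c^2 - 16*c - 96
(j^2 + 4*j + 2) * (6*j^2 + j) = 6*j^4 + 25*j^3 + 16*j^2 + 2*j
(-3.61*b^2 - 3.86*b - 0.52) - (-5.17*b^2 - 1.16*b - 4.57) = 1.56*b^2 - 2.7*b + 4.05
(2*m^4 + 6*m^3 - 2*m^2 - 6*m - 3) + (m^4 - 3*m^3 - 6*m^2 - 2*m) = 3*m^4 + 3*m^3 - 8*m^2 - 8*m - 3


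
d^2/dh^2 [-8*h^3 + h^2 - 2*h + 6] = 2 - 48*h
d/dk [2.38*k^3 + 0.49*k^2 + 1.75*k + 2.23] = 7.14*k^2 + 0.98*k + 1.75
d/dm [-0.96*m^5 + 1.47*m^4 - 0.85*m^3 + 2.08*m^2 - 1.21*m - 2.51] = -4.8*m^4 + 5.88*m^3 - 2.55*m^2 + 4.16*m - 1.21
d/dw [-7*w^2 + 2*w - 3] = 2 - 14*w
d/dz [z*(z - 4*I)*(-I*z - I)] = -3*I*z^2 - 2*z*(4 + I) - 4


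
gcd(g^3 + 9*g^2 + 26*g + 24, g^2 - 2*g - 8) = g + 2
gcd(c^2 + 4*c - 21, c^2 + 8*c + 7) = c + 7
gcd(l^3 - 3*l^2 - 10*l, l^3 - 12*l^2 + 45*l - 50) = l - 5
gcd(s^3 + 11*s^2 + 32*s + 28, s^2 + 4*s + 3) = 1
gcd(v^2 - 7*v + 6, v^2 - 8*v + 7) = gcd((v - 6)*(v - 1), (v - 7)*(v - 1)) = v - 1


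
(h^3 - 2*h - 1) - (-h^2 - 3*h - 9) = h^3 + h^2 + h + 8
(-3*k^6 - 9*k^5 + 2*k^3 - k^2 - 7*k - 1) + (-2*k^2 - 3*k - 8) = -3*k^6 - 9*k^5 + 2*k^3 - 3*k^2 - 10*k - 9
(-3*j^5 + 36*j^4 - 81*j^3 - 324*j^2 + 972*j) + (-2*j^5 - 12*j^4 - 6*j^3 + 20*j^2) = -5*j^5 + 24*j^4 - 87*j^3 - 304*j^2 + 972*j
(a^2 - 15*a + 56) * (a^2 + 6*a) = a^4 - 9*a^3 - 34*a^2 + 336*a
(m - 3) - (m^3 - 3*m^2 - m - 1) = -m^3 + 3*m^2 + 2*m - 2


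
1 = 1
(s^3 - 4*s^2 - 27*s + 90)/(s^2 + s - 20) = (s^2 - 9*s + 18)/(s - 4)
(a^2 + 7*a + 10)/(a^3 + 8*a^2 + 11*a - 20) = (a + 2)/(a^2 + 3*a - 4)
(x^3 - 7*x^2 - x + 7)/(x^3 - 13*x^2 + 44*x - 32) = (x^2 - 6*x - 7)/(x^2 - 12*x + 32)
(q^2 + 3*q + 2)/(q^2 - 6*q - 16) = (q + 1)/(q - 8)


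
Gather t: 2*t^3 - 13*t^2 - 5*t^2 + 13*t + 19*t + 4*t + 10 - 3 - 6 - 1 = 2*t^3 - 18*t^2 + 36*t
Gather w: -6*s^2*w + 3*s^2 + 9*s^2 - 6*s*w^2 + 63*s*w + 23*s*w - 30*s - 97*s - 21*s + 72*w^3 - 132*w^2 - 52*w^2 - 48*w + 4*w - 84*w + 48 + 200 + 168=12*s^2 - 148*s + 72*w^3 + w^2*(-6*s - 184) + w*(-6*s^2 + 86*s - 128) + 416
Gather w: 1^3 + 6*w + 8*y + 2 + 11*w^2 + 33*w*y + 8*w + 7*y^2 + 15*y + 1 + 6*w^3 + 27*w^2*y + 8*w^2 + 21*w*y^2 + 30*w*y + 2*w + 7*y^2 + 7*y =6*w^3 + w^2*(27*y + 19) + w*(21*y^2 + 63*y + 16) + 14*y^2 + 30*y + 4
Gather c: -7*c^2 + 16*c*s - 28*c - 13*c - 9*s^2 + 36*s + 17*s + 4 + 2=-7*c^2 + c*(16*s - 41) - 9*s^2 + 53*s + 6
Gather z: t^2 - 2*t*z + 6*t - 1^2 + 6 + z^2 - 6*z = t^2 + 6*t + z^2 + z*(-2*t - 6) + 5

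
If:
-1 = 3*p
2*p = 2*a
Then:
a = -1/3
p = -1/3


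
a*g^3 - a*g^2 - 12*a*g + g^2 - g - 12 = (g - 4)*(g + 3)*(a*g + 1)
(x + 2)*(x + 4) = x^2 + 6*x + 8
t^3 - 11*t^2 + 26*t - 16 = (t - 8)*(t - 2)*(t - 1)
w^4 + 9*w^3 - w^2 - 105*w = w*(w - 3)*(w + 5)*(w + 7)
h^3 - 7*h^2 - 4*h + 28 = (h - 7)*(h - 2)*(h + 2)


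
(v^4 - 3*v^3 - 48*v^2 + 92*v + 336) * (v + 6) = v^5 + 3*v^4 - 66*v^3 - 196*v^2 + 888*v + 2016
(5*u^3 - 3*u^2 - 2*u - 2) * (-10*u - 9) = -50*u^4 - 15*u^3 + 47*u^2 + 38*u + 18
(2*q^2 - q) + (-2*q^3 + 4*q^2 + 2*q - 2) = -2*q^3 + 6*q^2 + q - 2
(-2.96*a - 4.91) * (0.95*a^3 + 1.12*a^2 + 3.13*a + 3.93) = -2.812*a^4 - 7.9797*a^3 - 14.764*a^2 - 27.0011*a - 19.2963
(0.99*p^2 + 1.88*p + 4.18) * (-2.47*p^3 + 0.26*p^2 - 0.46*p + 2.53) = -2.4453*p^5 - 4.3862*p^4 - 10.2912*p^3 + 2.7267*p^2 + 2.8336*p + 10.5754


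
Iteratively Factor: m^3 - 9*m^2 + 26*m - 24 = (m - 3)*(m^2 - 6*m + 8) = (m - 4)*(m - 3)*(m - 2)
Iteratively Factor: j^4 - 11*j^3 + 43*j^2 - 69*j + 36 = (j - 1)*(j^3 - 10*j^2 + 33*j - 36) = (j - 3)*(j - 1)*(j^2 - 7*j + 12) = (j - 4)*(j - 3)*(j - 1)*(j - 3)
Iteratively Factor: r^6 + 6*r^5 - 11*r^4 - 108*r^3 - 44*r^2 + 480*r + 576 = (r - 3)*(r^5 + 9*r^4 + 16*r^3 - 60*r^2 - 224*r - 192) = (r - 3)*(r + 4)*(r^4 + 5*r^3 - 4*r^2 - 44*r - 48) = (r - 3)^2*(r + 4)*(r^3 + 8*r^2 + 20*r + 16) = (r - 3)^2*(r + 2)*(r + 4)*(r^2 + 6*r + 8) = (r - 3)^2*(r + 2)*(r + 4)^2*(r + 2)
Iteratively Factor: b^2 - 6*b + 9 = (b - 3)*(b - 3)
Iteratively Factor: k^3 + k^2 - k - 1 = (k - 1)*(k^2 + 2*k + 1) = (k - 1)*(k + 1)*(k + 1)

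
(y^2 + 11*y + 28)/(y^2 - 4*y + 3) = (y^2 + 11*y + 28)/(y^2 - 4*y + 3)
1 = 1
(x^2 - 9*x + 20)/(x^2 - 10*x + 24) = (x - 5)/(x - 6)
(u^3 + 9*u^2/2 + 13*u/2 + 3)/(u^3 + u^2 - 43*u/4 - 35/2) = 2*(2*u^2 + 5*u + 3)/(4*u^2 - 4*u - 35)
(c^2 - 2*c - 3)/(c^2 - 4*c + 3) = (c + 1)/(c - 1)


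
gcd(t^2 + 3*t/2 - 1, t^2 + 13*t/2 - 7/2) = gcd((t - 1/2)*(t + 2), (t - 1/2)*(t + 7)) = t - 1/2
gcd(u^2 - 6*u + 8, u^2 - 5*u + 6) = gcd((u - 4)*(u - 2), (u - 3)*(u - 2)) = u - 2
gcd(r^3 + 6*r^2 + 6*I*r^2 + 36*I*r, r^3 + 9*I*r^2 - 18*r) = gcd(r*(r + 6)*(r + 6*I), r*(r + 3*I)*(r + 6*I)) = r^2 + 6*I*r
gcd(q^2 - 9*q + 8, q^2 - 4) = 1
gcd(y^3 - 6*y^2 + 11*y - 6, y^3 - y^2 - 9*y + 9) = y^2 - 4*y + 3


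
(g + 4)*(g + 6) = g^2 + 10*g + 24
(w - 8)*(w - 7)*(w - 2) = w^3 - 17*w^2 + 86*w - 112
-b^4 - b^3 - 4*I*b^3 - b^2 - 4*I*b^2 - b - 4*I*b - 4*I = (b - I)*(b + 4*I)*(-I*b + 1)*(-I*b - I)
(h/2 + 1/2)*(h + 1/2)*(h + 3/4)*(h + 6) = h^4/2 + 33*h^3/8 + 121*h^2/16 + 81*h/16 + 9/8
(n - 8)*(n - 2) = n^2 - 10*n + 16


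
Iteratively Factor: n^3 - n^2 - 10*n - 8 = (n + 1)*(n^2 - 2*n - 8) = (n + 1)*(n + 2)*(n - 4)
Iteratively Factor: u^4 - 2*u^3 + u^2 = (u - 1)*(u^3 - u^2) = u*(u - 1)*(u^2 - u) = u^2*(u - 1)*(u - 1)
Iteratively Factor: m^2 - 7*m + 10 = (m - 2)*(m - 5)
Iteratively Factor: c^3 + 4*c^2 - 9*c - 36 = (c - 3)*(c^2 + 7*c + 12) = (c - 3)*(c + 4)*(c + 3)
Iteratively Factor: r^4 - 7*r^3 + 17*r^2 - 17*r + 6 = (r - 1)*(r^3 - 6*r^2 + 11*r - 6) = (r - 3)*(r - 1)*(r^2 - 3*r + 2) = (r - 3)*(r - 1)^2*(r - 2)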